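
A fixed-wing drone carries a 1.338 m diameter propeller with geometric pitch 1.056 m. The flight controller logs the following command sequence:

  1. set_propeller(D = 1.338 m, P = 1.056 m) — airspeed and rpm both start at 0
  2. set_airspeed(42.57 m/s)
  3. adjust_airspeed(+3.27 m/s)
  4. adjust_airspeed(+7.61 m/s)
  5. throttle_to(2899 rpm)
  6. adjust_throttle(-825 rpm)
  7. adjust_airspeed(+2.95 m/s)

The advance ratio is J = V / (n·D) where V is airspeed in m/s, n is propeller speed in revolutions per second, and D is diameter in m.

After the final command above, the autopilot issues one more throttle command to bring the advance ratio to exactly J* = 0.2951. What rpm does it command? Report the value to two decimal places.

rpm = 8570.48

set_propeller: D = 1.338 m, P = 1.056 m (p = P/D = 0.789238); state ← (V=0, rpm=0)
set_airspeed(42.57): V ← 42.57 m/s
adjust_airspeed(+3.27): V ← 42.57 +3.27 = 45.84 m/s
adjust_airspeed(+7.61): V ← 45.84 +7.61 = 53.45 m/s
throttle_to(2899): rpm ← 2899
adjust_throttle(-825): rpm ← 2899 -825 = 2074
adjust_airspeed(+2.95): V ← 53.45 +2.95 = 56.4 m/s
final state: V = 56.4 m/s, rpm = 2074 → n = rpm/60 = 34.566667 rev/s
target J* = 0.2951; solve J* = V/(n·D) for n: n = V/(J*·D) = 56.4/(0.2951 × 1.338) = 142.841296 rev/s
rpm = 60·n = 8570.477743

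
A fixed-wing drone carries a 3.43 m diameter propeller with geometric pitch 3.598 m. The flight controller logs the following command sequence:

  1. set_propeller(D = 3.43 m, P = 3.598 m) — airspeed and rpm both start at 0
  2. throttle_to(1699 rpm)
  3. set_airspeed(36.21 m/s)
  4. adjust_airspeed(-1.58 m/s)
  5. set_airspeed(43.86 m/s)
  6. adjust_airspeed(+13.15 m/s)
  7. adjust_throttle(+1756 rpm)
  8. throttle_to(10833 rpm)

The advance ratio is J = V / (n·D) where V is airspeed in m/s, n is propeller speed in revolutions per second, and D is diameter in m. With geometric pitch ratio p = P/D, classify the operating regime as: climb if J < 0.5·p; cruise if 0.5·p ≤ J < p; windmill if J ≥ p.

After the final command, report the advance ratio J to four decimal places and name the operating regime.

J = 0.0921, regime = climb

set_propeller: D = 3.43 m, P = 3.598 m (p = P/D = 1.048980); state ← (V=0, rpm=0)
throttle_to(1699): rpm ← 1699
set_airspeed(36.21): V ← 36.21 m/s
adjust_airspeed(-1.58): V ← 36.21 -1.58 = 34.63 m/s
set_airspeed(43.86): V ← 43.86 m/s
adjust_airspeed(+13.15): V ← 43.86 +13.15 = 57.01 m/s
adjust_throttle(+1756): rpm ← 1699 +1756 = 3455
throttle_to(10833): rpm ← 10833
final state: V = 57.01 m/s, rpm = 10833 → n = rpm/60 = 180.550000 rev/s
J = V / (n·D) = 57.01 / (180.550000 × 3.43) = 0.092058
regime bands: climb J<0.5245 | cruise [0.5245, 1.0490) | windmill J≥1.0490
J = 0.0921 → climb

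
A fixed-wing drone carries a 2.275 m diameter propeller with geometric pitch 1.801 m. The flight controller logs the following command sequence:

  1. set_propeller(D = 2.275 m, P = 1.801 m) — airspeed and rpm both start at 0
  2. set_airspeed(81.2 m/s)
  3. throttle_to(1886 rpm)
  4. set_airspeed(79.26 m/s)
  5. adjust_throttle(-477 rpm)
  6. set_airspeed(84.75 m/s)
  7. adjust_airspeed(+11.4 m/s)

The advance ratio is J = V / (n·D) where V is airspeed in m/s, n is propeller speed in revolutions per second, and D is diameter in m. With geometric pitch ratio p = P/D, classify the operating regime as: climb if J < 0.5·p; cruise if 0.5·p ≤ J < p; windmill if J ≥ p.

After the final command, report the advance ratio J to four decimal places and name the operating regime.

set_propeller: D = 2.275 m, P = 1.801 m (p = P/D = 0.791648); state ← (V=0, rpm=0)
set_airspeed(81.2): V ← 81.2 m/s
throttle_to(1886): rpm ← 1886
set_airspeed(79.26): V ← 79.26 m/s
adjust_throttle(-477): rpm ← 1886 -477 = 1409
set_airspeed(84.75): V ← 84.75 m/s
adjust_airspeed(+11.4): V ← 84.75 +11.4 = 96.15 m/s
final state: V = 96.15 m/s, rpm = 1409 → n = rpm/60 = 23.483333 rev/s
J = V / (n·D) = 96.15 / (23.483333 × 2.275) = 1.799733
regime bands: climb J<0.3958 | cruise [0.3958, 0.7916) | windmill J≥0.7916
J = 1.7997 → windmill

J = 1.7997, regime = windmill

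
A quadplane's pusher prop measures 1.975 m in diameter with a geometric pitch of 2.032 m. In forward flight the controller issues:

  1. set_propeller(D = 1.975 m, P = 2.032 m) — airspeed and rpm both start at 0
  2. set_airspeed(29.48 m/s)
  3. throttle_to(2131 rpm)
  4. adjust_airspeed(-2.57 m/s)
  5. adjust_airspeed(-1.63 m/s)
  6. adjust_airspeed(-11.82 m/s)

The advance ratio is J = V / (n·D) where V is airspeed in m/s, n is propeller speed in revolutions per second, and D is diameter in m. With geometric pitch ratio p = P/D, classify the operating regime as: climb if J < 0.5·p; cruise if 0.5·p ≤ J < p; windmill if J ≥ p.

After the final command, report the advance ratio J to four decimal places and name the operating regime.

set_propeller: D = 1.975 m, P = 2.032 m (p = P/D = 1.028861); state ← (V=0, rpm=0)
set_airspeed(29.48): V ← 29.48 m/s
throttle_to(2131): rpm ← 2131
adjust_airspeed(-2.57): V ← 29.48 -2.57 = 26.91 m/s
adjust_airspeed(-1.63): V ← 26.91 -1.63 = 25.28 m/s
adjust_airspeed(-11.82): V ← 25.28 -11.82 = 13.46 m/s
final state: V = 13.46 m/s, rpm = 2131 → n = rpm/60 = 35.516667 rev/s
J = V / (n·D) = 13.46 / (35.516667 × 1.975) = 0.191887
regime bands: climb J<0.5144 | cruise [0.5144, 1.0289) | windmill J≥1.0289
J = 0.1919 → climb

J = 0.1919, regime = climb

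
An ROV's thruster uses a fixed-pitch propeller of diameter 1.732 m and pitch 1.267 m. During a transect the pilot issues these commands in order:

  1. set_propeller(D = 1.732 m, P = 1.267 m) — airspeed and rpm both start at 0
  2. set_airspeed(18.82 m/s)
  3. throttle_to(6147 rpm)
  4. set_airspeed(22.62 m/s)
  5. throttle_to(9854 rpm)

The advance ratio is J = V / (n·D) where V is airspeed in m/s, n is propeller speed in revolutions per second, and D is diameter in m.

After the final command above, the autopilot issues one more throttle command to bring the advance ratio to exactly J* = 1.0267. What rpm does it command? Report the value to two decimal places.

rpm = 763.22

set_propeller: D = 1.732 m, P = 1.267 m (p = P/D = 0.731524); state ← (V=0, rpm=0)
set_airspeed(18.82): V ← 18.82 m/s
throttle_to(6147): rpm ← 6147
set_airspeed(22.62): V ← 22.62 m/s
throttle_to(9854): rpm ← 9854
final state: V = 22.62 m/s, rpm = 9854 → n = rpm/60 = 164.233333 rev/s
target J* = 1.0267; solve J* = V/(n·D) for n: n = V/(J*·D) = 22.62/(1.0267 × 1.732) = 12.720411 rev/s
rpm = 60·n = 763.224673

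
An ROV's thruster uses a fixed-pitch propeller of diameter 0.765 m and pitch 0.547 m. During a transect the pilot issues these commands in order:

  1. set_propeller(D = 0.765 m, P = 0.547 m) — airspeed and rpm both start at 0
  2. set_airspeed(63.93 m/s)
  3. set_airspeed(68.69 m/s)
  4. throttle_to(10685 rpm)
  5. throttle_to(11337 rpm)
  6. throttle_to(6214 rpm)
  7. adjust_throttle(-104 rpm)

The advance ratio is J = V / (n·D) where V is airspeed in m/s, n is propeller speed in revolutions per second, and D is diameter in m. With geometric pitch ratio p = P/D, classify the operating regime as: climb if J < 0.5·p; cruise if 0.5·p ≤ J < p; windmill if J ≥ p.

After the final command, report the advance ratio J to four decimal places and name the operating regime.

J = 0.8817, regime = windmill

set_propeller: D = 0.765 m, P = 0.547 m (p = P/D = 0.715033); state ← (V=0, rpm=0)
set_airspeed(63.93): V ← 63.93 m/s
set_airspeed(68.69): V ← 68.69 m/s
throttle_to(10685): rpm ← 10685
throttle_to(11337): rpm ← 11337
throttle_to(6214): rpm ← 6214
adjust_throttle(-104): rpm ← 6214 -104 = 6110
final state: V = 68.69 m/s, rpm = 6110 → n = rpm/60 = 101.833333 rev/s
J = V / (n·D) = 68.69 / (101.833333 × 0.765) = 0.881743
regime bands: climb J<0.3575 | cruise [0.3575, 0.7150) | windmill J≥0.7150
J = 0.8817 → windmill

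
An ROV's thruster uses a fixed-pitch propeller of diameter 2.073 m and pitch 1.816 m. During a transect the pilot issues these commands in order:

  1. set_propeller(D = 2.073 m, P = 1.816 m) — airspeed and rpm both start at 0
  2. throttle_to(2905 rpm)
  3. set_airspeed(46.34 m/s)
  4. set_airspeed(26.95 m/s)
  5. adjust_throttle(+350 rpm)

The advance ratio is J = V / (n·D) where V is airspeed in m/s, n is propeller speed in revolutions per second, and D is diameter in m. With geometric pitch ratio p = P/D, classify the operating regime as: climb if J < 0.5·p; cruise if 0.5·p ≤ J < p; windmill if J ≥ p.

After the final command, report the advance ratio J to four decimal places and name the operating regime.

J = 0.2396, regime = climb

set_propeller: D = 2.073 m, P = 1.816 m (p = P/D = 0.876025); state ← (V=0, rpm=0)
throttle_to(2905): rpm ← 2905
set_airspeed(46.34): V ← 46.34 m/s
set_airspeed(26.95): V ← 26.95 m/s
adjust_throttle(+350): rpm ← 2905 +350 = 3255
final state: V = 26.95 m/s, rpm = 3255 → n = rpm/60 = 54.250000 rev/s
J = V / (n·D) = 26.95 / (54.250000 × 2.073) = 0.239640
regime bands: climb J<0.4380 | cruise [0.4380, 0.8760) | windmill J≥0.8760
J = 0.2396 → climb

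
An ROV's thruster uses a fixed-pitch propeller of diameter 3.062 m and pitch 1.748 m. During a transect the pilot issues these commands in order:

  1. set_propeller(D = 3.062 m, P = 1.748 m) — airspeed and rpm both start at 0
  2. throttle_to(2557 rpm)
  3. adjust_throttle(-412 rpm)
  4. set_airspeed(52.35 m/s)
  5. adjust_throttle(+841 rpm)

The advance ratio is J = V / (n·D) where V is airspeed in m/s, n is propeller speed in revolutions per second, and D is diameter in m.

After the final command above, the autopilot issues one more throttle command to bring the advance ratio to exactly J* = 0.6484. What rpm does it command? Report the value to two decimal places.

set_propeller: D = 3.062 m, P = 1.748 m (p = P/D = 0.570869); state ← (V=0, rpm=0)
throttle_to(2557): rpm ← 2557
adjust_throttle(-412): rpm ← 2557 -412 = 2145
set_airspeed(52.35): V ← 52.35 m/s
adjust_throttle(+841): rpm ← 2145 +841 = 2986
final state: V = 52.35 m/s, rpm = 2986 → n = rpm/60 = 49.766667 rev/s
target J* = 0.6484; solve J* = V/(n·D) for n: n = V/(J*·D) = 52.35/(0.6484 × 3.062) = 26.367472 rev/s
rpm = 60·n = 1582.048320

rpm = 1582.05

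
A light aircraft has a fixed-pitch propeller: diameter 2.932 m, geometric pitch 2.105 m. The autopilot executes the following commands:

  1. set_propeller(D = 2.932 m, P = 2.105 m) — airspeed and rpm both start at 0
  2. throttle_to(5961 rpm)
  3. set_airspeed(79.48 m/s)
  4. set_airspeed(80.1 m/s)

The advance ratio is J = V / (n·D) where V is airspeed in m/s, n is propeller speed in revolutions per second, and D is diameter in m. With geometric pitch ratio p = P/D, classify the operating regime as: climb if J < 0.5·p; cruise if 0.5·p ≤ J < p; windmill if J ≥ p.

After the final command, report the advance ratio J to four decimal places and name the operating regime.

set_propeller: D = 2.932 m, P = 2.105 m (p = P/D = 0.717940); state ← (V=0, rpm=0)
throttle_to(5961): rpm ← 5961
set_airspeed(79.48): V ← 79.48 m/s
set_airspeed(80.1): V ← 80.1 m/s
final state: V = 80.1 m/s, rpm = 5961 → n = rpm/60 = 99.350000 rev/s
J = V / (n·D) = 80.1 / (99.350000 × 2.932) = 0.274980
regime bands: climb J<0.3590 | cruise [0.3590, 0.7179) | windmill J≥0.7179
J = 0.2750 → climb

J = 0.2750, regime = climb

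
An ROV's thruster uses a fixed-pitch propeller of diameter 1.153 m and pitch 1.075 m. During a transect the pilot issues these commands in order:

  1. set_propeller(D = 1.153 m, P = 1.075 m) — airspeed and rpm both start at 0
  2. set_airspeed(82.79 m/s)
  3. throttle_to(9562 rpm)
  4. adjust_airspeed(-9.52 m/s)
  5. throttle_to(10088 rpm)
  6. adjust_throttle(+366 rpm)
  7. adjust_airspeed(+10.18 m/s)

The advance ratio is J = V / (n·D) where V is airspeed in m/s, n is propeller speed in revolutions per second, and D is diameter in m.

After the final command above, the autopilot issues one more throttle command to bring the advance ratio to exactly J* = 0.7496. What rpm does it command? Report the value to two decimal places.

set_propeller: D = 1.153 m, P = 1.075 m (p = P/D = 0.932350); state ← (V=0, rpm=0)
set_airspeed(82.79): V ← 82.79 m/s
throttle_to(9562): rpm ← 9562
adjust_airspeed(-9.52): V ← 82.79 -9.52 = 73.27 m/s
throttle_to(10088): rpm ← 10088
adjust_throttle(+366): rpm ← 10088 +366 = 10454
adjust_airspeed(+10.18): V ← 73.27 +10.18 = 83.45 m/s
final state: V = 83.45 m/s, rpm = 10454 → n = rpm/60 = 174.233333 rev/s
target J* = 0.7496; solve J* = V/(n·D) for n: n = V/(J*·D) = 83.45/(0.7496 × 1.153) = 96.553374 rev/s
rpm = 60·n = 5793.202457

rpm = 5793.20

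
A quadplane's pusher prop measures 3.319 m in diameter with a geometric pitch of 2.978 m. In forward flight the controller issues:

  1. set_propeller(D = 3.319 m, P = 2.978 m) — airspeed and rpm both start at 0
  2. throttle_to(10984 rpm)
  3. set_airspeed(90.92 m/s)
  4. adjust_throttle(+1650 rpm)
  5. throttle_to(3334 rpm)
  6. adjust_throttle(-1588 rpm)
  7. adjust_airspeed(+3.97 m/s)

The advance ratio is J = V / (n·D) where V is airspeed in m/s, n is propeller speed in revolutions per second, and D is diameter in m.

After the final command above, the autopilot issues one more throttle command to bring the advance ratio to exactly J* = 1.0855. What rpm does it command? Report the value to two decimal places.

rpm = 1580.28

set_propeller: D = 3.319 m, P = 2.978 m (p = P/D = 0.897258); state ← (V=0, rpm=0)
throttle_to(10984): rpm ← 10984
set_airspeed(90.92): V ← 90.92 m/s
adjust_throttle(+1650): rpm ← 10984 +1650 = 12634
throttle_to(3334): rpm ← 3334
adjust_throttle(-1588): rpm ← 3334 -1588 = 1746
adjust_airspeed(+3.97): V ← 90.92 +3.97 = 94.89 m/s
final state: V = 94.89 m/s, rpm = 1746 → n = rpm/60 = 29.100000 rev/s
target J* = 1.0855; solve J* = V/(n·D) for n: n = V/(J*·D) = 94.89/(1.0855 × 3.319) = 26.338035 rev/s
rpm = 60·n = 1580.282085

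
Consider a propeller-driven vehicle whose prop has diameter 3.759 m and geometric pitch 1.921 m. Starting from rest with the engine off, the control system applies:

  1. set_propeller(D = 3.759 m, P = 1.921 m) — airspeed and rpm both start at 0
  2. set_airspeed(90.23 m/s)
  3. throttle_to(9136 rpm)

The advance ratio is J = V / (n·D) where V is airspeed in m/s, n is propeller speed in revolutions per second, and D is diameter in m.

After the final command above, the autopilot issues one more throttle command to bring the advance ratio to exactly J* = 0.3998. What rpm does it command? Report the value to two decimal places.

set_propeller: D = 3.759 m, P = 1.921 m (p = P/D = 0.511040); state ← (V=0, rpm=0)
set_airspeed(90.23): V ← 90.23 m/s
throttle_to(9136): rpm ← 9136
final state: V = 90.23 m/s, rpm = 9136 → n = rpm/60 = 152.266667 rev/s
target J* = 0.3998; solve J* = V/(n·D) for n: n = V/(J*·D) = 90.23/(0.3998 × 3.759) = 60.039331 rev/s
rpm = 60·n = 3602.359839

rpm = 3602.36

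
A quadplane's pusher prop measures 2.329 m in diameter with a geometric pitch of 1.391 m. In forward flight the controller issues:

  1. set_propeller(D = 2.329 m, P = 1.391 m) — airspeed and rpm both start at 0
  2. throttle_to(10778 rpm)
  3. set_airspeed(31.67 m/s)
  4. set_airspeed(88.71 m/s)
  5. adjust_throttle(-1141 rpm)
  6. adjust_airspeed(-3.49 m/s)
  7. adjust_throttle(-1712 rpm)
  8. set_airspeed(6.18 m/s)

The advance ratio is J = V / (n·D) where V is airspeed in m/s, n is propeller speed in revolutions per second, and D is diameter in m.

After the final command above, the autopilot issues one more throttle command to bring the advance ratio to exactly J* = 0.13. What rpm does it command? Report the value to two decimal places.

rpm = 1224.69

set_propeller: D = 2.329 m, P = 1.391 m (p = P/D = 0.597252); state ← (V=0, rpm=0)
throttle_to(10778): rpm ← 10778
set_airspeed(31.67): V ← 31.67 m/s
set_airspeed(88.71): V ← 88.71 m/s
adjust_throttle(-1141): rpm ← 10778 -1141 = 9637
adjust_airspeed(-3.49): V ← 88.71 -3.49 = 85.22 m/s
adjust_throttle(-1712): rpm ← 9637 -1712 = 7925
set_airspeed(6.18): V ← 6.18 m/s
final state: V = 6.18 m/s, rpm = 7925 → n = rpm/60 = 132.083333 rev/s
target J* = 0.13; solve J* = V/(n·D) for n: n = V/(J*·D) = 6.18/(0.13 × 2.329) = 20.411534 rev/s
rpm = 60·n = 1224.692010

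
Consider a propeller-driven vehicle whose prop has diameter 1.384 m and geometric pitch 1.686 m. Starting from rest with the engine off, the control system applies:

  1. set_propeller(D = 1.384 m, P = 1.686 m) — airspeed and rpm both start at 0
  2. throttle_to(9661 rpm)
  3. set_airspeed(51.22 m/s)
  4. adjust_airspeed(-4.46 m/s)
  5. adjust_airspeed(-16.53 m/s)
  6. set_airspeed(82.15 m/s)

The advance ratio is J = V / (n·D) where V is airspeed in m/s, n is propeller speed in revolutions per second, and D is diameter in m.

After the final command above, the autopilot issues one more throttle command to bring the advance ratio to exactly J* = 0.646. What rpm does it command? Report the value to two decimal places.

rpm = 5513.03

set_propeller: D = 1.384 m, P = 1.686 m (p = P/D = 1.218208); state ← (V=0, rpm=0)
throttle_to(9661): rpm ← 9661
set_airspeed(51.22): V ← 51.22 m/s
adjust_airspeed(-4.46): V ← 51.22 -4.46 = 46.76 m/s
adjust_airspeed(-16.53): V ← 46.76 -16.53 = 30.23 m/s
set_airspeed(82.15): V ← 82.15 m/s
final state: V = 82.15 m/s, rpm = 9661 → n = rpm/60 = 161.016667 rev/s
target J* = 0.646; solve J* = V/(n·D) for n: n = V/(J*·D) = 82.15/(0.646 × 1.384) = 91.883803 rev/s
rpm = 60·n = 5513.028150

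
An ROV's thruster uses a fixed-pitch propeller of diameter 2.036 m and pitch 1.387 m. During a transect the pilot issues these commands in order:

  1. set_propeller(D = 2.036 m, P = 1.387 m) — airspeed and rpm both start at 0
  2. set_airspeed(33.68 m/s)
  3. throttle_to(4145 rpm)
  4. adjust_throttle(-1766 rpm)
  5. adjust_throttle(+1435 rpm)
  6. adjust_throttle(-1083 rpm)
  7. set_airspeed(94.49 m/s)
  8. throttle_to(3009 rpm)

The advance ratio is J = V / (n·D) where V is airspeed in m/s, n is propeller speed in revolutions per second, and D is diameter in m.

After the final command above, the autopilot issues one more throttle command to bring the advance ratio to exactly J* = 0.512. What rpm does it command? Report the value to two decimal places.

set_propeller: D = 2.036 m, P = 1.387 m (p = P/D = 0.681238); state ← (V=0, rpm=0)
set_airspeed(33.68): V ← 33.68 m/s
throttle_to(4145): rpm ← 4145
adjust_throttle(-1766): rpm ← 4145 -1766 = 2379
adjust_throttle(+1435): rpm ← 2379 +1435 = 3814
adjust_throttle(-1083): rpm ← 3814 -1083 = 2731
set_airspeed(94.49): V ← 94.49 m/s
throttle_to(3009): rpm ← 3009
final state: V = 94.49 m/s, rpm = 3009 → n = rpm/60 = 50.150000 rev/s
target J* = 0.512; solve J* = V/(n·D) for n: n = V/(J*·D) = 94.49/(0.512 × 2.036) = 90.643802 rev/s
rpm = 60·n = 5438.628131

rpm = 5438.63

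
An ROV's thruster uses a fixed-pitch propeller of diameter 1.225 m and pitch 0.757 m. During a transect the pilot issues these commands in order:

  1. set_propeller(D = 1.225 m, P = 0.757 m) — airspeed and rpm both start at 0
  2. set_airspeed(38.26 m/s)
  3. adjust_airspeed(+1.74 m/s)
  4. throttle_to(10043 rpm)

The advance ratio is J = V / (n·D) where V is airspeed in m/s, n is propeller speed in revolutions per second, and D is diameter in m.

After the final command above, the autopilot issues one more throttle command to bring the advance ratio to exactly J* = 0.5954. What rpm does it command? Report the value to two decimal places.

set_propeller: D = 1.225 m, P = 0.757 m (p = P/D = 0.617959); state ← (V=0, rpm=0)
set_airspeed(38.26): V ← 38.26 m/s
adjust_airspeed(+1.74): V ← 38.26 +1.74 = 40 m/s
throttle_to(10043): rpm ← 10043
final state: V = 40 m/s, rpm = 10043 → n = rpm/60 = 167.383333 rev/s
target J* = 0.5954; solve J* = V/(n·D) for n: n = V/(J*·D) = 40/(0.5954 × 1.225) = 54.842226 rev/s
rpm = 60·n = 3290.533546

rpm = 3290.53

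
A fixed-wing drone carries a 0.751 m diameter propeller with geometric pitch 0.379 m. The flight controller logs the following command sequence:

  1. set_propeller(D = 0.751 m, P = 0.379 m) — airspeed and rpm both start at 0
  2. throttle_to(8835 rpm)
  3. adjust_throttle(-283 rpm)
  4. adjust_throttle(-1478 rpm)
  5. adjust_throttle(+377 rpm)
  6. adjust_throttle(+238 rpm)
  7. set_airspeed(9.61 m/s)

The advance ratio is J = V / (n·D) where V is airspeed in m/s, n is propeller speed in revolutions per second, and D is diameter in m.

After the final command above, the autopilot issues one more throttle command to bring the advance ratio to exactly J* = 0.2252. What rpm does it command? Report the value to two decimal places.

set_propeller: D = 0.751 m, P = 0.379 m (p = P/D = 0.504660); state ← (V=0, rpm=0)
throttle_to(8835): rpm ← 8835
adjust_throttle(-283): rpm ← 8835 -283 = 8552
adjust_throttle(-1478): rpm ← 8552 -1478 = 7074
adjust_throttle(+377): rpm ← 7074 +377 = 7451
adjust_throttle(+238): rpm ← 7451 +238 = 7689
set_airspeed(9.61): V ← 9.61 m/s
final state: V = 9.61 m/s, rpm = 7689 → n = rpm/60 = 128.150000 rev/s
target J* = 0.2252; solve J* = V/(n·D) for n: n = V/(J*·D) = 9.61/(0.2252 × 0.751) = 56.821810 rev/s
rpm = 60·n = 3409.308607

rpm = 3409.31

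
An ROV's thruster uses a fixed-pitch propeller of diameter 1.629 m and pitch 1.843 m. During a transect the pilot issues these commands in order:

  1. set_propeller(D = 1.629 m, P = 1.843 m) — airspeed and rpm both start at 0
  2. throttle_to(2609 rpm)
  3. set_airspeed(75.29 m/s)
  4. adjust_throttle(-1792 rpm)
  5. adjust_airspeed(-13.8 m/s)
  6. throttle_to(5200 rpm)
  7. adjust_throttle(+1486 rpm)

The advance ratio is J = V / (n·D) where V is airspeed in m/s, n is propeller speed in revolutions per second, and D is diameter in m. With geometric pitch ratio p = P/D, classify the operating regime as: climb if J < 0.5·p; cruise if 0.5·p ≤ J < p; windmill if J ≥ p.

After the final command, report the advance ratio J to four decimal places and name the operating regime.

set_propeller: D = 1.629 m, P = 1.843 m (p = P/D = 1.131369); state ← (V=0, rpm=0)
throttle_to(2609): rpm ← 2609
set_airspeed(75.29): V ← 75.29 m/s
adjust_throttle(-1792): rpm ← 2609 -1792 = 817
adjust_airspeed(-13.8): V ← 75.29 -13.8 = 61.49 m/s
throttle_to(5200): rpm ← 5200
adjust_throttle(+1486): rpm ← 5200 +1486 = 6686
final state: V = 61.49 m/s, rpm = 6686 → n = rpm/60 = 111.433333 rev/s
J = V / (n·D) = 61.49 / (111.433333 × 1.629) = 0.338741
regime bands: climb J<0.5657 | cruise [0.5657, 1.1314) | windmill J≥1.1314
J = 0.3387 → climb

J = 0.3387, regime = climb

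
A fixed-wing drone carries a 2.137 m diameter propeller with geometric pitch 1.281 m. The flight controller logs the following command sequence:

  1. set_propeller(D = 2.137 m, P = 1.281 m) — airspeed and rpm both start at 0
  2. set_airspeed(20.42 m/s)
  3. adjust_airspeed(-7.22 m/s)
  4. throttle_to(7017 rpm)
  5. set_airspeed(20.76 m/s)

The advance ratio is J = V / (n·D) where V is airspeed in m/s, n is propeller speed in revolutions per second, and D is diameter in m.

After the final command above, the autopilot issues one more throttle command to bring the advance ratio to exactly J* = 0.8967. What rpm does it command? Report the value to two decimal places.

set_propeller: D = 2.137 m, P = 1.281 m (p = P/D = 0.599438); state ← (V=0, rpm=0)
set_airspeed(20.42): V ← 20.42 m/s
adjust_airspeed(-7.22): V ← 20.42 -7.22 = 13.2 m/s
throttle_to(7017): rpm ← 7017
set_airspeed(20.76): V ← 20.76 m/s
final state: V = 20.76 m/s, rpm = 7017 → n = rpm/60 = 116.950000 rev/s
target J* = 0.8967; solve J* = V/(n·D) for n: n = V/(J*·D) = 20.76/(0.8967 × 2.137) = 10.833671 rev/s
rpm = 60·n = 650.020282

rpm = 650.02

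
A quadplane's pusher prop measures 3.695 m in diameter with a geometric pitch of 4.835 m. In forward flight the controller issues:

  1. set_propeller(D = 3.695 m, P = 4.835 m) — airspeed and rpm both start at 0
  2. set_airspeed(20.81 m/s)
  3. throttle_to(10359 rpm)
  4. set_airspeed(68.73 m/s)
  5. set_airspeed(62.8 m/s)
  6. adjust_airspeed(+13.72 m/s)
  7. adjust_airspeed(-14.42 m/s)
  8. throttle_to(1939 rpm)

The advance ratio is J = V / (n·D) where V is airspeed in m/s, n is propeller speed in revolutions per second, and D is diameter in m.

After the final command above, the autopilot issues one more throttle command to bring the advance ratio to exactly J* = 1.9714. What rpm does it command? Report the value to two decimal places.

set_propeller: D = 3.695 m, P = 4.835 m (p = P/D = 1.308525); state ← (V=0, rpm=0)
set_airspeed(20.81): V ← 20.81 m/s
throttle_to(10359): rpm ← 10359
set_airspeed(68.73): V ← 68.73 m/s
set_airspeed(62.8): V ← 62.8 m/s
adjust_airspeed(+13.72): V ← 62.8 +13.72 = 76.52 m/s
adjust_airspeed(-14.42): V ← 76.52 -14.42 = 62.1 m/s
throttle_to(1939): rpm ← 1939
final state: V = 62.1 m/s, rpm = 1939 → n = rpm/60 = 32.316667 rev/s
target J* = 1.9714; solve J* = V/(n·D) for n: n = V/(J*·D) = 62.1/(1.9714 × 3.695) = 8.525157 rev/s
rpm = 60·n = 511.509443

rpm = 511.51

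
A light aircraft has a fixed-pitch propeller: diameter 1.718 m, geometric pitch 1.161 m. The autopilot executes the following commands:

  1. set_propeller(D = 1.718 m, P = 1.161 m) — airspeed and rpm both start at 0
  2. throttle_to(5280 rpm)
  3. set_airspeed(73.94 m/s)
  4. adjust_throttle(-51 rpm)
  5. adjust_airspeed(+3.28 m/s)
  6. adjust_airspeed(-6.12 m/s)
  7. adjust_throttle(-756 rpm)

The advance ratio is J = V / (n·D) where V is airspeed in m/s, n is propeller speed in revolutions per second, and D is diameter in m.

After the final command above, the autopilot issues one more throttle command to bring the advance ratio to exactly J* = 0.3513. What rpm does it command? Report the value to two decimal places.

rpm = 7068.37

set_propeller: D = 1.718 m, P = 1.161 m (p = P/D = 0.675786); state ← (V=0, rpm=0)
throttle_to(5280): rpm ← 5280
set_airspeed(73.94): V ← 73.94 m/s
adjust_throttle(-51): rpm ← 5280 -51 = 5229
adjust_airspeed(+3.28): V ← 73.94 +3.28 = 77.22 m/s
adjust_airspeed(-6.12): V ← 77.22 -6.12 = 71.1 m/s
adjust_throttle(-756): rpm ← 5229 -756 = 4473
final state: V = 71.1 m/s, rpm = 4473 → n = rpm/60 = 74.550000 rev/s
target J* = 0.3513; solve J* = V/(n·D) for n: n = V/(J*·D) = 71.1/(0.3513 × 1.718) = 117.806239 rev/s
rpm = 60·n = 7068.374343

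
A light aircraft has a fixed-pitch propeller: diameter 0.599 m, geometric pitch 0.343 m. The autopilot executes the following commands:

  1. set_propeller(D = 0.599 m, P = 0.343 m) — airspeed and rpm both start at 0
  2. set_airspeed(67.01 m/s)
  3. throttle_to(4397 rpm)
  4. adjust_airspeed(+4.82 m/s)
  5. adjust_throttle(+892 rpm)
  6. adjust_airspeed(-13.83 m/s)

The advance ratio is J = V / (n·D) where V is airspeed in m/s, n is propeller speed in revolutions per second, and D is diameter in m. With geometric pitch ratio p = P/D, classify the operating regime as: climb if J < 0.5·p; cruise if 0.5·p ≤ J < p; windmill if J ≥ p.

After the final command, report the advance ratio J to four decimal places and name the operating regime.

J = 1.0984, regime = windmill

set_propeller: D = 0.599 m, P = 0.343 m (p = P/D = 0.572621); state ← (V=0, rpm=0)
set_airspeed(67.01): V ← 67.01 m/s
throttle_to(4397): rpm ← 4397
adjust_airspeed(+4.82): V ← 67.01 +4.82 = 71.83 m/s
adjust_throttle(+892): rpm ← 4397 +892 = 5289
adjust_airspeed(-13.83): V ← 71.83 -13.83 = 58 m/s
final state: V = 58 m/s, rpm = 5289 → n = rpm/60 = 88.150000 rev/s
J = V / (n·D) = 58 / (88.150000 × 0.599) = 1.098446
regime bands: climb J<0.2863 | cruise [0.2863, 0.5726) | windmill J≥0.5726
J = 1.0984 → windmill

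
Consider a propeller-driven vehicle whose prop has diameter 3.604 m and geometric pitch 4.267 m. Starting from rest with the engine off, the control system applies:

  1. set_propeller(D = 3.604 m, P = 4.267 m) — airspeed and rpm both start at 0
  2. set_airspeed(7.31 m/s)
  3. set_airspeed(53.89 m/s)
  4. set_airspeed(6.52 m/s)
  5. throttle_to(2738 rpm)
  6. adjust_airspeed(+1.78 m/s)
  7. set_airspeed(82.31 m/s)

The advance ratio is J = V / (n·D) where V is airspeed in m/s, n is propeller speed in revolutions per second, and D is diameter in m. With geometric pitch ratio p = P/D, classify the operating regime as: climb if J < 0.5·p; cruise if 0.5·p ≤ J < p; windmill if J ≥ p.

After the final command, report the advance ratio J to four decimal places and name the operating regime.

set_propeller: D = 3.604 m, P = 4.267 m (p = P/D = 1.183962); state ← (V=0, rpm=0)
set_airspeed(7.31): V ← 7.31 m/s
set_airspeed(53.89): V ← 53.89 m/s
set_airspeed(6.52): V ← 6.52 m/s
throttle_to(2738): rpm ← 2738
adjust_airspeed(+1.78): V ← 6.52 +1.78 = 8.3 m/s
set_airspeed(82.31): V ← 82.31 m/s
final state: V = 82.31 m/s, rpm = 2738 → n = rpm/60 = 45.633333 rev/s
J = V / (n·D) = 82.31 / (45.633333 × 3.604) = 0.500479
regime bands: climb J<0.5920 | cruise [0.5920, 1.1840) | windmill J≥1.1840
J = 0.5005 → climb

J = 0.5005, regime = climb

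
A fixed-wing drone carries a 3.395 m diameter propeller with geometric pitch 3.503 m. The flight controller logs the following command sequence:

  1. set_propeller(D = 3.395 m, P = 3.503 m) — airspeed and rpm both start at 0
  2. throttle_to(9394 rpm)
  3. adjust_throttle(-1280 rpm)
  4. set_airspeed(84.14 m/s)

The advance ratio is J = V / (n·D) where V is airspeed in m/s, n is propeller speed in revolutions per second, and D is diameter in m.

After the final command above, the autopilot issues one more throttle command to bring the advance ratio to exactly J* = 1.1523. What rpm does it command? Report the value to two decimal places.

rpm = 1290.47

set_propeller: D = 3.395 m, P = 3.503 m (p = P/D = 1.031811); state ← (V=0, rpm=0)
throttle_to(9394): rpm ← 9394
adjust_throttle(-1280): rpm ← 9394 -1280 = 8114
set_airspeed(84.14): V ← 84.14 m/s
final state: V = 84.14 m/s, rpm = 8114 → n = rpm/60 = 135.233333 rev/s
target J* = 1.1523; solve J* = V/(n·D) for n: n = V/(J*·D) = 84.14/(1.1523 × 3.395) = 21.507858 rev/s
rpm = 60·n = 1290.471500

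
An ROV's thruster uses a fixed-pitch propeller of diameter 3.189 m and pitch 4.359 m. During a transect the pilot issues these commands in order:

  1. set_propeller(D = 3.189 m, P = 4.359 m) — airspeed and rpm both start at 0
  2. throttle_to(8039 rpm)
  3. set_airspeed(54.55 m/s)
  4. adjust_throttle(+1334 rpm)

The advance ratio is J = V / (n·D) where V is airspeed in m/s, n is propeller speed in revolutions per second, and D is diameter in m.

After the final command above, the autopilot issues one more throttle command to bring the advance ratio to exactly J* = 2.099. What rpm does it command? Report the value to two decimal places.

set_propeller: D = 3.189 m, P = 4.359 m (p = P/D = 1.366886); state ← (V=0, rpm=0)
throttle_to(8039): rpm ← 8039
set_airspeed(54.55): V ← 54.55 m/s
adjust_throttle(+1334): rpm ← 8039 +1334 = 9373
final state: V = 54.55 m/s, rpm = 9373 → n = rpm/60 = 156.216667 rev/s
target J* = 2.099; solve J* = V/(n·D) for n: n = V/(J*·D) = 54.55/(2.099 × 3.189) = 8.149441 rev/s
rpm = 60·n = 488.966434

rpm = 488.97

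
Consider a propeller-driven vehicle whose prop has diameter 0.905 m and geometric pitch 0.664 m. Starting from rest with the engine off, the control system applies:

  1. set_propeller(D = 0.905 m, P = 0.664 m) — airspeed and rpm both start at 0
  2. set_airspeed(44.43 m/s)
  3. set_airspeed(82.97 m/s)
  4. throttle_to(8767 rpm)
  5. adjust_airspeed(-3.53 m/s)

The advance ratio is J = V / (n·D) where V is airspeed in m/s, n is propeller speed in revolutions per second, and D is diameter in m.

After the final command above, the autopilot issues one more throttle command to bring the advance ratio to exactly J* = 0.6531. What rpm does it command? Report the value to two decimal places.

set_propeller: D = 0.905 m, P = 0.664 m (p = P/D = 0.733702); state ← (V=0, rpm=0)
set_airspeed(44.43): V ← 44.43 m/s
set_airspeed(82.97): V ← 82.97 m/s
throttle_to(8767): rpm ← 8767
adjust_airspeed(-3.53): V ← 82.97 -3.53 = 79.44 m/s
final state: V = 79.44 m/s, rpm = 8767 → n = rpm/60 = 146.116667 rev/s
target J* = 0.6531; solve J* = V/(n·D) for n: n = V/(J*·D) = 79.44/(0.6531 × 0.905) = 134.403622 rev/s
rpm = 60·n = 8064.217320

rpm = 8064.22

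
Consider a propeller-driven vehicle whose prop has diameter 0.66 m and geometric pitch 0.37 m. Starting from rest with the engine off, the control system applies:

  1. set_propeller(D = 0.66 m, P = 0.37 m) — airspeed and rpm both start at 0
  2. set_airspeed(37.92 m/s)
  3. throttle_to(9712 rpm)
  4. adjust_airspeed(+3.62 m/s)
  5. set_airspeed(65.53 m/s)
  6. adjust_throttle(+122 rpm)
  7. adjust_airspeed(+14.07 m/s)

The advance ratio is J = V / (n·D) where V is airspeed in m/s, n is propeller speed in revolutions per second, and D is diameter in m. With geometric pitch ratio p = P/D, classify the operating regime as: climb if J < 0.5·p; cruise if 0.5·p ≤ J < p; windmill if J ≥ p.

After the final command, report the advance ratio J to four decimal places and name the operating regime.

J = 0.7359, regime = windmill

set_propeller: D = 0.66 m, P = 0.37 m (p = P/D = 0.560606); state ← (V=0, rpm=0)
set_airspeed(37.92): V ← 37.92 m/s
throttle_to(9712): rpm ← 9712
adjust_airspeed(+3.62): V ← 37.92 +3.62 = 41.54 m/s
set_airspeed(65.53): V ← 65.53 m/s
adjust_throttle(+122): rpm ← 9712 +122 = 9834
adjust_airspeed(+14.07): V ← 65.53 +14.07 = 79.6 m/s
final state: V = 79.6 m/s, rpm = 9834 → n = rpm/60 = 163.900000 rev/s
J = V / (n·D) = 79.6 / (163.900000 × 0.66) = 0.735851
regime bands: climb J<0.2803 | cruise [0.2803, 0.5606) | windmill J≥0.5606
J = 0.7359 → windmill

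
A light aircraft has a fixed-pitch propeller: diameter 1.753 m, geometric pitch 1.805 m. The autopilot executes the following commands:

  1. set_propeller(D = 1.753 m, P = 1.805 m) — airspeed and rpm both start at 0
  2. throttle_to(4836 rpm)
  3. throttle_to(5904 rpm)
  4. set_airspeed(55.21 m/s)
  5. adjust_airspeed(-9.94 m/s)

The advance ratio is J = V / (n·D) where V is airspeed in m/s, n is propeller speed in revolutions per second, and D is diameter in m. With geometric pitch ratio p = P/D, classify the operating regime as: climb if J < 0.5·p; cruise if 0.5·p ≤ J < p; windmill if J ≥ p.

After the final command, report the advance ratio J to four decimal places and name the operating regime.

set_propeller: D = 1.753 m, P = 1.805 m (p = P/D = 1.029663); state ← (V=0, rpm=0)
throttle_to(4836): rpm ← 4836
throttle_to(5904): rpm ← 5904
set_airspeed(55.21): V ← 55.21 m/s
adjust_airspeed(-9.94): V ← 55.21 -9.94 = 45.27 m/s
final state: V = 45.27 m/s, rpm = 5904 → n = rpm/60 = 98.400000 rev/s
J = V / (n·D) = 45.27 / (98.400000 × 1.753) = 0.262442
regime bands: climb J<0.5148 | cruise [0.5148, 1.0297) | windmill J≥1.0297
J = 0.2624 → climb

J = 0.2624, regime = climb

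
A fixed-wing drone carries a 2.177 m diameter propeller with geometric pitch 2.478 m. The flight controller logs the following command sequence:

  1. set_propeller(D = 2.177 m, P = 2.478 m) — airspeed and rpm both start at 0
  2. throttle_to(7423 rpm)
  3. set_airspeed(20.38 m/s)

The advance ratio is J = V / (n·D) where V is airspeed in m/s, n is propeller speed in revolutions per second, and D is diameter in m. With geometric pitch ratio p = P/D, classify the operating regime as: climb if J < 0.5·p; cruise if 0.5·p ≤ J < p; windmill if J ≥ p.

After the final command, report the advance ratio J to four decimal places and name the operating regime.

set_propeller: D = 2.177 m, P = 2.478 m (p = P/D = 1.138264); state ← (V=0, rpm=0)
throttle_to(7423): rpm ← 7423
set_airspeed(20.38): V ← 20.38 m/s
final state: V = 20.38 m/s, rpm = 7423 → n = rpm/60 = 123.716667 rev/s
J = V / (n·D) = 20.38 / (123.716667 × 2.177) = 0.075669
regime bands: climb J<0.5691 | cruise [0.5691, 1.1383) | windmill J≥1.1383
J = 0.0757 → climb

J = 0.0757, regime = climb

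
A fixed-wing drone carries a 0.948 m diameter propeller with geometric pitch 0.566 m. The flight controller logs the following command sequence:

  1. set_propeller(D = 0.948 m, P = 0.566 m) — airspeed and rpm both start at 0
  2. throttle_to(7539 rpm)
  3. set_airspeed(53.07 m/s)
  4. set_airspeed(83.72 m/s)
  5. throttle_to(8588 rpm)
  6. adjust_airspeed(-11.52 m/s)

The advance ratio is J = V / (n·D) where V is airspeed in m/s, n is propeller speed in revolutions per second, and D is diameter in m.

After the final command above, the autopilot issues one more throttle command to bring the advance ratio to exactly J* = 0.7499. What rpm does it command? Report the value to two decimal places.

set_propeller: D = 0.948 m, P = 0.566 m (p = P/D = 0.597046); state ← (V=0, rpm=0)
throttle_to(7539): rpm ← 7539
set_airspeed(53.07): V ← 53.07 m/s
set_airspeed(83.72): V ← 83.72 m/s
throttle_to(8588): rpm ← 8588
adjust_airspeed(-11.52): V ← 83.72 -11.52 = 72.2 m/s
final state: V = 72.2 m/s, rpm = 8588 → n = rpm/60 = 143.133333 rev/s
target J* = 0.7499; solve J* = V/(n·D) for n: n = V/(J*·D) = 72.2/(0.7499 × 0.948) = 101.560658 rev/s
rpm = 60·n = 6093.639489

rpm = 6093.64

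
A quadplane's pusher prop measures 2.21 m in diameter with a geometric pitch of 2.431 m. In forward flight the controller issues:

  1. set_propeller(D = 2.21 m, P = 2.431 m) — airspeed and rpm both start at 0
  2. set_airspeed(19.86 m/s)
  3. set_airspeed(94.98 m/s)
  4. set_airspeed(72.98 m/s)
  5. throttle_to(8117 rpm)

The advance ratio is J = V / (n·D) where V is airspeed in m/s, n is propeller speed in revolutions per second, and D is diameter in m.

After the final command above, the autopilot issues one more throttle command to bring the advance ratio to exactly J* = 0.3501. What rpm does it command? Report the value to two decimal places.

set_propeller: D = 2.21 m, P = 2.431 m (p = P/D = 1.100000); state ← (V=0, rpm=0)
set_airspeed(19.86): V ← 19.86 m/s
set_airspeed(94.98): V ← 94.98 m/s
set_airspeed(72.98): V ← 72.98 m/s
throttle_to(8117): rpm ← 8117
final state: V = 72.98 m/s, rpm = 8117 → n = rpm/60 = 135.283333 rev/s
target J* = 0.3501; solve J* = V/(n·D) for n: n = V/(J*·D) = 72.98/(0.3501 × 2.21) = 94.323406 rev/s
rpm = 60·n = 5659.404359

rpm = 5659.40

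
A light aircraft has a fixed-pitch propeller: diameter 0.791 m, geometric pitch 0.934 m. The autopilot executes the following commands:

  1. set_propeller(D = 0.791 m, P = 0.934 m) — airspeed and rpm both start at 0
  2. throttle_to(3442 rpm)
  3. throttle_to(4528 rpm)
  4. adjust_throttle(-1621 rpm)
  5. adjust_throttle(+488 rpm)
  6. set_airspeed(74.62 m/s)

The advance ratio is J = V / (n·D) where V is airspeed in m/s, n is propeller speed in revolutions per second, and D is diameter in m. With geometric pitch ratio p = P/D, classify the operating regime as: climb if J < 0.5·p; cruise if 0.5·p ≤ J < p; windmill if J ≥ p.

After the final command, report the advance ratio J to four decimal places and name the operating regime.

set_propeller: D = 0.791 m, P = 0.934 m (p = P/D = 1.180784); state ← (V=0, rpm=0)
throttle_to(3442): rpm ← 3442
throttle_to(4528): rpm ← 4528
adjust_throttle(-1621): rpm ← 4528 -1621 = 2907
adjust_throttle(+488): rpm ← 2907 +488 = 3395
set_airspeed(74.62): V ← 74.62 m/s
final state: V = 74.62 m/s, rpm = 3395 → n = rpm/60 = 56.583333 rev/s
J = V / (n·D) = 74.62 / (56.583333 × 0.791) = 1.667210
regime bands: climb J<0.5904 | cruise [0.5904, 1.1808) | windmill J≥1.1808
J = 1.6672 → windmill

J = 1.6672, regime = windmill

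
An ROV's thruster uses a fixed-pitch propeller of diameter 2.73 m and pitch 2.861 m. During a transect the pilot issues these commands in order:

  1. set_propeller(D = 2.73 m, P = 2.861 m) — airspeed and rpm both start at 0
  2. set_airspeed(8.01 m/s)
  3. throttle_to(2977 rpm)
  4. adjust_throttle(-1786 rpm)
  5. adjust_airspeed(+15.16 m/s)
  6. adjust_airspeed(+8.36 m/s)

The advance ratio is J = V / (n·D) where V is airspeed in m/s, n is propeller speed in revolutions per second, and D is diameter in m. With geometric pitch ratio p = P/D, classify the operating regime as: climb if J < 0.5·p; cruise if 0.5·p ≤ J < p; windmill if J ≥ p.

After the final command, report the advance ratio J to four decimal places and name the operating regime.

J = 0.5818, regime = cruise

set_propeller: D = 2.73 m, P = 2.861 m (p = P/D = 1.047985); state ← (V=0, rpm=0)
set_airspeed(8.01): V ← 8.01 m/s
throttle_to(2977): rpm ← 2977
adjust_throttle(-1786): rpm ← 2977 -1786 = 1191
adjust_airspeed(+15.16): V ← 8.01 +15.16 = 23.17 m/s
adjust_airspeed(+8.36): V ← 23.17 +8.36 = 31.53 m/s
final state: V = 31.53 m/s, rpm = 1191 → n = rpm/60 = 19.850000 rev/s
J = V / (n·D) = 31.53 / (19.850000 × 2.73) = 0.581836
regime bands: climb J<0.5240 | cruise [0.5240, 1.0480) | windmill J≥1.0480
J = 0.5818 → cruise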